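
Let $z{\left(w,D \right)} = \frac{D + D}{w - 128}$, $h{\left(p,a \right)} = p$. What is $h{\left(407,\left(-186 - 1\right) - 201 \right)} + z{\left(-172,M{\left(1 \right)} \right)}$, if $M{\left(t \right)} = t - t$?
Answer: $407$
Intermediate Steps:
$M{\left(t \right)} = 0$
$z{\left(w,D \right)} = \frac{2 D}{-128 + w}$
$h{\left(407,\left(-186 - 1\right) - 201 \right)} + z{\left(-172,M{\left(1 \right)} \right)} = 407 + 2 \cdot 0 \frac{1}{-128 - 172} = 407 + 2 \cdot 0 \frac{1}{-300} = 407 + 2 \cdot 0 \left(- \frac{1}{300}\right) = 407 + 0 = 407$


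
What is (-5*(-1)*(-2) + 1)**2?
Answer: 81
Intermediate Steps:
(-5*(-1)*(-2) + 1)**2 = (5*(-2) + 1)**2 = (-10 + 1)**2 = (-9)**2 = 81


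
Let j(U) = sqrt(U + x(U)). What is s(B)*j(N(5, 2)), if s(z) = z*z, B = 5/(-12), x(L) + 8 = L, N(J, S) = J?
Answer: 25*sqrt(2)/144 ≈ 0.24552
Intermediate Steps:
x(L) = -8 + L
B = -5/12 (B = 5*(-1/12) = -5/12 ≈ -0.41667)
j(U) = sqrt(-8 + 2*U) (j(U) = sqrt(U + (-8 + U)) = sqrt(-8 + 2*U))
s(z) = z**2
s(B)*j(N(5, 2)) = (-5/12)**2*sqrt(-8 + 2*5) = 25*sqrt(-8 + 10)/144 = 25*sqrt(2)/144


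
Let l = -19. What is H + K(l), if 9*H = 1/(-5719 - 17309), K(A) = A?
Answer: -3937789/207252 ≈ -19.000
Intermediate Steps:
H = -1/207252 (H = 1/(9*(-5719 - 17309)) = (⅑)/(-23028) = (⅑)*(-1/23028) = -1/207252 ≈ -4.8250e-6)
H + K(l) = -1/207252 - 19 = -3937789/207252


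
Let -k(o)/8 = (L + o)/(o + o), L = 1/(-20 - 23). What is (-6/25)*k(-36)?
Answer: 3098/3225 ≈ 0.96062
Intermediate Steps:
L = -1/43 (L = 1/(-43) = -1/43 ≈ -0.023256)
k(o) = -4*(-1/43 + o)/o (k(o) = -8*(-1/43 + o)/(o + o) = -8*(-1/43 + o)/(2*o) = -8*(-1/43 + o)*1/(2*o) = -4*(-1/43 + o)/o)
(-6/25)*k(-36) = (-6/25)*(-4 + (4/43)/(-36)) = (-6*1/25)*(-4 + (4/43)*(-1/36)) = -6*(-4 - 1/387)/25 = -6/25*(-1549/387) = 3098/3225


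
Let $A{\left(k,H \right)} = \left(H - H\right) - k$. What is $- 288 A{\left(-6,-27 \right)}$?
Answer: $-1728$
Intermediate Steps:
$A{\left(k,H \right)} = - k$ ($A{\left(k,H \right)} = 0 - k = - k$)
$- 288 A{\left(-6,-27 \right)} = - 288 \left(\left(-1\right) \left(-6\right)\right) = \left(-288\right) 6 = -1728$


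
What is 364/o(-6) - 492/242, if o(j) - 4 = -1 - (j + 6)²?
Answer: 43306/363 ≈ 119.30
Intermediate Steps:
o(j) = 3 - (6 + j)² (o(j) = 4 + (-1 - (j + 6)²) = 4 + (-1 - (6 + j)²) = 3 - (6 + j)²)
364/o(-6) - 492/242 = 364/(3 - (6 - 6)²) - 492/242 = 364/(3 - 1*0²) - 492*1/242 = 364/(3 - 1*0) - 246/121 = 364/(3 + 0) - 246/121 = 364/3 - 246/121 = 43306/363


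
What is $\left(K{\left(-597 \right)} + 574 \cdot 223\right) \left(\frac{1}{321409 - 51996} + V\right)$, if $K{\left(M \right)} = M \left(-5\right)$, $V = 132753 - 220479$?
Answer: $- \frac{3095815504824119}{269413} \approx -1.1491 \cdot 10^{10}$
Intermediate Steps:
$V = -87726$ ($V = 132753 - 220479 = -87726$)
$K{\left(M \right)} = - 5 M$
$\left(K{\left(-597 \right)} + 574 \cdot 223\right) \left(\frac{1}{321409 - 51996} + V\right) = \left(\left(-5\right) \left(-597\right) + 574 \cdot 223\right) \left(\frac{1}{321409 - 51996} - 87726\right) = \left(2985 + 128002\right) \left(\frac{1}{269413} - 87726\right) = 130987 \left(\frac{1}{269413} - 87726\right) = 130987 \left(- \frac{23634524837}{269413}\right) = - \frac{3095815504824119}{269413}$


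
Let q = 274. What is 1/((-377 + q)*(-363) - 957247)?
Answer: -1/919858 ≈ -1.0871e-6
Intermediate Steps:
1/((-377 + q)*(-363) - 957247) = 1/((-377 + 274)*(-363) - 957247) = 1/(-103*(-363) - 957247) = 1/(37389 - 957247) = 1/(-919858) = -1/919858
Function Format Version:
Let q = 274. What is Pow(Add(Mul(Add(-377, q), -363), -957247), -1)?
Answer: Rational(-1, 919858) ≈ -1.0871e-6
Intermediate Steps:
Pow(Add(Mul(Add(-377, q), -363), -957247), -1) = Pow(Add(Mul(Add(-377, 274), -363), -957247), -1) = Pow(Add(Mul(-103, -363), -957247), -1) = Pow(Add(37389, -957247), -1) = Pow(-919858, -1) = Rational(-1, 919858)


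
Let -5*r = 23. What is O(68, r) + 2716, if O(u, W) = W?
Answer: 13557/5 ≈ 2711.4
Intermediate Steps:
r = -23/5 (r = -⅕*23 = -23/5 ≈ -4.6000)
O(68, r) + 2716 = -23/5 + 2716 = 13557/5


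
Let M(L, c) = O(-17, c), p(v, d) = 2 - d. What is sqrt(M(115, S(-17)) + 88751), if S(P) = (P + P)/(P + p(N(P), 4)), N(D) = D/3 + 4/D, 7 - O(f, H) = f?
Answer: 5*sqrt(3551) ≈ 297.95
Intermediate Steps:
O(f, H) = 7 - f
N(D) = 4/D + D/3 (N(D) = D*(1/3) + 4/D = D/3 + 4/D = 4/D + D/3)
S(P) = 2*P/(-2 + P) (S(P) = (P + P)/(P + (2 - 1*4)) = (2*P)/(P + (2 - 4)) = (2*P)/(P - 2) = (2*P)/(-2 + P) = 2*P/(-2 + P))
M(L, c) = 24 (M(L, c) = 7 - 1*(-17) = 7 + 17 = 24)
sqrt(M(115, S(-17)) + 88751) = sqrt(24 + 88751) = sqrt(88775) = 5*sqrt(3551)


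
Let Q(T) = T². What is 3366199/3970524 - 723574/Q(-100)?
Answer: -354913242847/4963155000 ≈ -71.510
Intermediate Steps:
3366199/3970524 - 723574/Q(-100) = 3366199/3970524 - 723574/((-100)²) = 3366199*(1/3970524) - 723574/10000 = 3366199/3970524 - 723574*1/10000 = 3366199/3970524 - 361787/5000 = -354913242847/4963155000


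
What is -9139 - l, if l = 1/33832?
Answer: -309190649/33832 ≈ -9139.0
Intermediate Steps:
l = 1/33832 ≈ 2.9558e-5
-9139 - l = -9139 - 1*1/33832 = -9139 - 1/33832 = -309190649/33832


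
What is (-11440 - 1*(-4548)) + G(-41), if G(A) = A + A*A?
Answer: -5252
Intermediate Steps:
G(A) = A + A²
(-11440 - 1*(-4548)) + G(-41) = (-11440 - 1*(-4548)) - 41*(1 - 41) = (-11440 + 4548) - 41*(-40) = -6892 + 1640 = -5252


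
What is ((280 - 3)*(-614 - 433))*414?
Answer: -120067866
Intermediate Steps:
((280 - 3)*(-614 - 433))*414 = (277*(-1047))*414 = -290019*414 = -120067866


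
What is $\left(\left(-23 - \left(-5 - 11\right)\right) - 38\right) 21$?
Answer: $-945$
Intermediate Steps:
$\left(\left(-23 - \left(-5 - 11\right)\right) - 38\right) 21 = \left(\left(-23 - -16\right) - 38\right) 21 = \left(\left(-23 + 16\right) - 38\right) 21 = \left(-7 - 38\right) 21 = \left(-45\right) 21 = -945$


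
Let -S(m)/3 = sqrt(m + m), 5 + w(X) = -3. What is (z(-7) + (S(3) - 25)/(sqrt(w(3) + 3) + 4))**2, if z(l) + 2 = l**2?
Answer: (163 - 3*sqrt(6) + 47*I*sqrt(5))**2/(4 + I*sqrt(5))**2 ≈ 1655.9 + 281.33*I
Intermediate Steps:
z(l) = -2 + l**2
w(X) = -8 (w(X) = -5 - 3 = -8)
S(m) = -3*sqrt(2)*sqrt(m) (S(m) = -3*sqrt(m + m) = -3*sqrt(2)*sqrt(m))
(z(-7) + (S(3) - 25)/(sqrt(w(3) + 3) + 4))**2 = ((-2 + (-7)**2) + (-3*sqrt(2)*sqrt(3) - 25)/(sqrt(-8 + 3) + 4))**2 = ((-2 + 49) + (-3*sqrt(6) - 25)/(sqrt(-5) + 4))**2 = (47 + (-25 - 3*sqrt(6))/(I*sqrt(5) + 4))**2 = (47 + (-25 - 3*sqrt(6))/(4 + I*sqrt(5)))**2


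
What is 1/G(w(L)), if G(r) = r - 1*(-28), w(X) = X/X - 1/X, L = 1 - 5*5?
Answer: 24/697 ≈ 0.034433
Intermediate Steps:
L = -24 (L = 1 - 25 = -24)
w(X) = 1 - 1/X
G(r) = 28 + r (G(r) = r + 28 = 28 + r)
1/G(w(L)) = 1/(28 + (-1 - 24)/(-24)) = 1/(28 - 1/24*(-25)) = 1/(28 + 25/24) = 1/(697/24) = 24/697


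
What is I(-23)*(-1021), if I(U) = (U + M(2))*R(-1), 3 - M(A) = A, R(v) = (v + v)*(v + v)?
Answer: 89848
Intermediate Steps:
R(v) = 4*v² (R(v) = (2*v)*(2*v) = 4*v²)
M(A) = 3 - A
I(U) = 4 + 4*U (I(U) = (U + (3 - 1*2))*(4*(-1)²) = (U + (3 - 2))*(4*1) = (U + 1)*4 = (1 + U)*4 = 4 + 4*U)
I(-23)*(-1021) = (4 + 4*(-23))*(-1021) = (4 - 92)*(-1021) = -88*(-1021) = 89848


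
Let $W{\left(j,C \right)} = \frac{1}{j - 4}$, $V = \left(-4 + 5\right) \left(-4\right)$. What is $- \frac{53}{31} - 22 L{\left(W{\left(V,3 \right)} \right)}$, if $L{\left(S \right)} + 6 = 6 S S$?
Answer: $\frac{63601}{496} \approx 128.23$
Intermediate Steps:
$V = -4$ ($V = 1 \left(-4\right) = -4$)
$W{\left(j,C \right)} = \frac{1}{-4 + j}$
$L{\left(S \right)} = -6 + 6 S^{2}$ ($L{\left(S \right)} = -6 + 6 S S = -6 + 6 S^{2}$)
$- \frac{53}{31} - 22 L{\left(W{\left(V,3 \right)} \right)} = - \frac{53}{31} - 22 \left(-6 + 6 \left(\frac{1}{-4 - 4}\right)^{2}\right) = \left(-53\right) \frac{1}{31} - 22 \left(-6 + 6 \left(\frac{1}{-8}\right)^{2}\right) = - \frac{53}{31} - 22 \left(-6 + 6 \left(- \frac{1}{8}\right)^{2}\right) = - \frac{53}{31} - 22 \left(-6 + 6 \cdot \frac{1}{64}\right) = - \frac{53}{31} - 22 \left(-6 + \frac{3}{32}\right) = - \frac{53}{31} - - \frac{2079}{16} = - \frac{53}{31} + \frac{2079}{16} = \frac{63601}{496}$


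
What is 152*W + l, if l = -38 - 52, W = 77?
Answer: 11614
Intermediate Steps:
l = -90
152*W + l = 152*77 - 90 = 11704 - 90 = 11614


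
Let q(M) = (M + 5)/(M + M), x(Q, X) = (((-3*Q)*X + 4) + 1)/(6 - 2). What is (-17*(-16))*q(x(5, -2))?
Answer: 1496/7 ≈ 213.71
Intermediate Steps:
x(Q, X) = 5/4 - 3*Q*X/4 (x(Q, X) = ((-3*Q*X + 4) + 1)/4 = ((4 - 3*Q*X) + 1)*(¼) = (5 - 3*Q*X)*(¼) = 5/4 - 3*Q*X/4)
q(M) = (5 + M)/(2*M) (q(M) = (5 + M)/((2*M)) = (5 + M)*(1/(2*M)) = (5 + M)/(2*M))
(-17*(-16))*q(x(5, -2)) = (-17*(-16))*((5 + (5/4 - ¾*5*(-2)))/(2*(5/4 - ¾*5*(-2)))) = 272*((5 + (5/4 + 15/2))/(2*(5/4 + 15/2))) = 272*((5 + 35/4)/(2*(35/4))) = 272*((½)*(4/35)*(55/4)) = 272*(11/14) = 1496/7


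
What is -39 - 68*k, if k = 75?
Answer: -5139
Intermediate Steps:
-39 - 68*k = -39 - 68*75 = -39 - 5100 = -5139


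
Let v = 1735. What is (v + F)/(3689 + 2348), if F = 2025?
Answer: 3760/6037 ≈ 0.62283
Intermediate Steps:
(v + F)/(3689 + 2348) = (1735 + 2025)/(3689 + 2348) = 3760/6037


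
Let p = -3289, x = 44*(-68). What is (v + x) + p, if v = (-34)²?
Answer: -5125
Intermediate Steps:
x = -2992
v = 1156
(v + x) + p = (1156 - 2992) - 3289 = -1836 - 3289 = -5125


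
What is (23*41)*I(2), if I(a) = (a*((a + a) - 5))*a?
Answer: -3772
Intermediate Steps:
I(a) = a**2*(-5 + 2*a) (I(a) = (a*(2*a - 5))*a = (a*(-5 + 2*a))*a = a**2*(-5 + 2*a))
(23*41)*I(2) = (23*41)*(2**2*(-5 + 2*2)) = 943*(4*(-5 + 4)) = 943*(4*(-1)) = 943*(-4) = -3772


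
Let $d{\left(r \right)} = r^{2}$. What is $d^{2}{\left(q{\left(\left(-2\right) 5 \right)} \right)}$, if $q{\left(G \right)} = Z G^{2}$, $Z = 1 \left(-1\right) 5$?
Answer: $62500000000$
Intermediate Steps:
$Z = -5$ ($Z = \left(-1\right) 5 = -5$)
$q{\left(G \right)} = - 5 G^{2}$
$d^{2}{\left(q{\left(\left(-2\right) 5 \right)} \right)} = \left(\left(- 5 \left(\left(-2\right) 5\right)^{2}\right)^{2}\right)^{2} = \left(\left(- 5 \left(-10\right)^{2}\right)^{2}\right)^{2} = \left(\left(\left(-5\right) 100\right)^{2}\right)^{2} = \left(\left(-500\right)^{2}\right)^{2} = 250000^{2} = 62500000000$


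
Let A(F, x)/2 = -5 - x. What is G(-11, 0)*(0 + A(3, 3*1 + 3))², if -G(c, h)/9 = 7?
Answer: -30492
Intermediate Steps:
A(F, x) = -10 - 2*x (A(F, x) = 2*(-5 - x) = -10 - 2*x)
G(c, h) = -63 (G(c, h) = -9*7 = -63)
G(-11, 0)*(0 + A(3, 3*1 + 3))² = -63*(0 + (-10 - 2*(3*1 + 3)))² = -63*(0 + (-10 - 2*(3 + 3)))² = -63*(0 + (-10 - 2*6))² = -63*(0 + (-10 - 12))² = -63*(0 - 22)² = -63*(-22)² = -63*484 = -30492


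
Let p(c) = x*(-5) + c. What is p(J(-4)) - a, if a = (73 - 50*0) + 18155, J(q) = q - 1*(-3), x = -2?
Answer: -18219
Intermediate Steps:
J(q) = 3 + q (J(q) = q + 3 = 3 + q)
p(c) = 10 + c (p(c) = -2*(-5) + c = 10 + c)
a = 18228 (a = (73 + 0) + 18155 = 73 + 18155 = 18228)
p(J(-4)) - a = (10 + (3 - 4)) - 1*18228 = (10 - 1) - 18228 = 9 - 18228 = -18219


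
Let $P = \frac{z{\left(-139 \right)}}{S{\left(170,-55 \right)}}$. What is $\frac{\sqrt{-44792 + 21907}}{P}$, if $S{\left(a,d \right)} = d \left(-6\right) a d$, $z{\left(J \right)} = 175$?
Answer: $- \frac{123420 i \sqrt{22885}}{7} \approx - 2.6672 \cdot 10^{6} i$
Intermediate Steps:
$S{\left(a,d \right)} = - 6 a d^{2}$ ($S{\left(a,d \right)} = - 6 d a d = - 6 a d^{2}$)
$P = - \frac{7}{123420}$ ($P = \frac{175}{\left(-6\right) 170 \left(-55\right)^{2}} = \frac{175}{\left(-6\right) 170 \cdot 3025} = \frac{175}{-3085500} = 175 \left(- \frac{1}{3085500}\right) = - \frac{7}{123420} \approx -5.6717 \cdot 10^{-5}$)
$\frac{\sqrt{-44792 + 21907}}{P} = \frac{\sqrt{-44792 + 21907}}{- \frac{7}{123420}} = \sqrt{-22885} \left(- \frac{123420}{7}\right) = i \sqrt{22885} \left(- \frac{123420}{7}\right) = - \frac{123420 i \sqrt{22885}}{7}$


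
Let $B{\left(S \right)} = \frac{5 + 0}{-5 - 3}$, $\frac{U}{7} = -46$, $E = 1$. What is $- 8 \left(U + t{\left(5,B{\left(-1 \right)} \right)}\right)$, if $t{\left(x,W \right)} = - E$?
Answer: $2584$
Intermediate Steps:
$U = -322$ ($U = 7 \left(-46\right) = -322$)
$B{\left(S \right)} = - \frac{5}{8}$ ($B{\left(S \right)} = \frac{5}{-8} = 5 \left(- \frac{1}{8}\right) = - \frac{5}{8}$)
$t{\left(x,W \right)} = -1$ ($t{\left(x,W \right)} = \left(-1\right) 1 = -1$)
$- 8 \left(U + t{\left(5,B{\left(-1 \right)} \right)}\right) = - 8 \left(-322 - 1\right) = \left(-8\right) \left(-323\right) = 2584$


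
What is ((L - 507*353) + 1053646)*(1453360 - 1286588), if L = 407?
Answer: 145939175304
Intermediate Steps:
((L - 507*353) + 1053646)*(1453360 - 1286588) = ((407 - 507*353) + 1053646)*(1453360 - 1286588) = ((407 - 178971) + 1053646)*166772 = (-178564 + 1053646)*166772 = 875082*166772 = 145939175304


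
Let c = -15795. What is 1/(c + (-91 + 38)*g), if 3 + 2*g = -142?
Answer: -2/23905 ≈ -8.3665e-5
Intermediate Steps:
g = -145/2 (g = -3/2 + (½)*(-142) = -3/2 - 71 = -145/2 ≈ -72.500)
1/(c + (-91 + 38)*g) = 1/(-15795 + (-91 + 38)*(-145/2)) = 1/(-15795 - 53*(-145/2)) = 1/(-15795 + 7685/2) = 1/(-23905/2) = -2/23905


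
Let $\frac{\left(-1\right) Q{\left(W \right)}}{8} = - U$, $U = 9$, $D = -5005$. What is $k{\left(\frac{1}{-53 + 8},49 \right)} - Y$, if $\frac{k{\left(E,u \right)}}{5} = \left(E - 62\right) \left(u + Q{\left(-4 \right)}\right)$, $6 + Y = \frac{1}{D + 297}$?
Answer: $- \frac{1589689147}{42372} \approx -37517.0$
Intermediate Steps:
$Q{\left(W \right)} = 72$ ($Q{\left(W \right)} = - 8 \left(\left(-1\right) 9\right) = \left(-8\right) \left(-9\right) = 72$)
$Y = - \frac{28249}{4708}$ ($Y = -6 + \frac{1}{-5005 + 297} = -6 + \frac{1}{-4708} = -6 - \frac{1}{4708} = - \frac{28249}{4708} \approx -6.0002$)
$k{\left(E,u \right)} = 5 \left(-62 + E\right) \left(72 + u\right)$ ($k{\left(E,u \right)} = 5 \left(E - 62\right) \left(u + 72\right) = 5 \left(-62 + E\right) \left(72 + u\right)$)
$k{\left(\frac{1}{-53 + 8},49 \right)} - Y = \left(-22320 - 15190 + \frac{360}{-53 + 8} + 5 \frac{1}{-53 + 8} \cdot 49\right) - - \frac{28249}{4708} = \left(-22320 - 15190 + \frac{360}{-45} + 5 \frac{1}{-45} \cdot 49\right) + \frac{28249}{4708} = \left(-22320 - 15190 + 360 \left(- \frac{1}{45}\right) + 5 \left(- \frac{1}{45}\right) 49\right) + \frac{28249}{4708} = \left(-22320 - 15190 - 8 - \frac{49}{9}\right) + \frac{28249}{4708} = - \frac{337711}{9} + \frac{28249}{4708} = - \frac{1589689147}{42372}$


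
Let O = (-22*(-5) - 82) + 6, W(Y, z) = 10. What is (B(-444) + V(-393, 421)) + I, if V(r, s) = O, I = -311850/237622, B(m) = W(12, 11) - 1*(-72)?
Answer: 176963/1543 ≈ 114.69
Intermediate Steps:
B(m) = 82 (B(m) = 10 - 1*(-72) = 10 + 72 = 82)
I = -2025/1543 (I = -311850*1/237622 = -2025/1543 ≈ -1.3124)
O = 34 (O = (110 - 82) + 6 = 28 + 6 = 34)
V(r, s) = 34
(B(-444) + V(-393, 421)) + I = (82 + 34) - 2025/1543 = 116 - 2025/1543 = 176963/1543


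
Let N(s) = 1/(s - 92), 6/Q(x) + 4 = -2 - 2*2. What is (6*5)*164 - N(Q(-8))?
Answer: 2277965/463 ≈ 4920.0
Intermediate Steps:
Q(x) = -⅗ (Q(x) = 6/(-4 + (-2 - 2*2)) = 6/(-4 + (-2 - 4)) = 6/(-4 - 6) = 6/(-10) = 6*(-⅒) = -⅗)
N(s) = 1/(-92 + s)
(6*5)*164 - N(Q(-8)) = (6*5)*164 - 1/(-92 - ⅗) = 30*164 - 1/(-463/5) = 4920 - 1*(-5/463) = 4920 + 5/463 = 2277965/463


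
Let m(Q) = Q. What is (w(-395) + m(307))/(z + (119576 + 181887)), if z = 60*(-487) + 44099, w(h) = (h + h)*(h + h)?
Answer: 624407/316342 ≈ 1.9738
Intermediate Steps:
w(h) = 4*h² (w(h) = (2*h)*(2*h) = 4*h²)
z = 14879 (z = -29220 + 44099 = 14879)
(w(-395) + m(307))/(z + (119576 + 181887)) = (4*(-395)² + 307)/(14879 + (119576 + 181887)) = (4*156025 + 307)/(14879 + 301463) = (624100 + 307)/316342 = 624407*(1/316342) = 624407/316342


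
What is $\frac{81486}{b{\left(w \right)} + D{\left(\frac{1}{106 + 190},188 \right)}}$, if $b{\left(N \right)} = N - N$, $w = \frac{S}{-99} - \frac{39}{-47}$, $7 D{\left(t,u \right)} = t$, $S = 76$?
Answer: $168838992$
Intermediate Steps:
$D{\left(t,u \right)} = \frac{t}{7}$
$w = \frac{289}{4653}$ ($w = \frac{76}{-99} - \frac{39}{-47} = 76 \left(- \frac{1}{99}\right) - - \frac{39}{47} = - \frac{76}{99} + \frac{39}{47} = \frac{289}{4653} \approx 0.06211$)
$b{\left(N \right)} = 0$
$\frac{81486}{b{\left(w \right)} + D{\left(\frac{1}{106 + 190},188 \right)}} = \frac{81486}{0 + \frac{1}{7 \left(106 + 190\right)}} = \frac{81486}{0 + \frac{1}{7 \cdot 296}} = \frac{81486}{0 + \frac{1}{7} \cdot \frac{1}{296}} = \frac{81486}{0 + \frac{1}{2072}} = 81486 \frac{1}{\frac{1}{2072}} = 81486 \cdot 2072 = 168838992$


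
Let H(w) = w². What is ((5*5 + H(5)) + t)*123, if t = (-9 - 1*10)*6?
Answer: -7872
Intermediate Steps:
t = -114 (t = (-9 - 10)*6 = -19*6 = -114)
((5*5 + H(5)) + t)*123 = ((5*5 + 5²) - 114)*123 = ((25 + 25) - 114)*123 = (50 - 114)*123 = -64*123 = -7872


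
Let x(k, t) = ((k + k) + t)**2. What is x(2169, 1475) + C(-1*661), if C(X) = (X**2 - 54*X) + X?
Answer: 34262923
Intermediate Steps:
C(X) = X**2 - 53*X
x(k, t) = (t + 2*k)**2 (x(k, t) = (2*k + t)**2 = (t + 2*k)**2)
x(2169, 1475) + C(-1*661) = (1475 + 2*2169)**2 + (-1*661)*(-53 - 1*661) = (1475 + 4338)**2 - 661*(-53 - 661) = 5813**2 - 661*(-714) = 33790969 + 471954 = 34262923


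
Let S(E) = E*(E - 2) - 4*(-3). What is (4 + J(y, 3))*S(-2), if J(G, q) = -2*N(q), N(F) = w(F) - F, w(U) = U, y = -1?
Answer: 80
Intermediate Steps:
N(F) = 0 (N(F) = F - F = 0)
S(E) = 12 + E*(-2 + E) (S(E) = E*(-2 + E) + 12 = 12 + E*(-2 + E))
J(G, q) = 0 (J(G, q) = -2*0 = 0)
(4 + J(y, 3))*S(-2) = (4 + 0)*(12 + (-2)² - 2*(-2)) = 4*(12 + 4 + 4) = 4*20 = 80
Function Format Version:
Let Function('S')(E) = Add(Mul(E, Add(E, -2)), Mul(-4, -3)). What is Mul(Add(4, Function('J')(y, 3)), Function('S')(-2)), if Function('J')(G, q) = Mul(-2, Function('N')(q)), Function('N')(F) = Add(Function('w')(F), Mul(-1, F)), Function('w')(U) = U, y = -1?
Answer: 80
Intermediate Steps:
Function('N')(F) = 0 (Function('N')(F) = Add(F, Mul(-1, F)) = 0)
Function('S')(E) = Add(12, Mul(E, Add(-2, E))) (Function('S')(E) = Add(Mul(E, Add(-2, E)), 12) = Add(12, Mul(E, Add(-2, E))))
Function('J')(G, q) = 0 (Function('J')(G, q) = Mul(-2, 0) = 0)
Mul(Add(4, Function('J')(y, 3)), Function('S')(-2)) = Mul(Add(4, 0), Add(12, Pow(-2, 2), Mul(-2, -2))) = Mul(4, Add(12, 4, 4)) = Mul(4, 20) = 80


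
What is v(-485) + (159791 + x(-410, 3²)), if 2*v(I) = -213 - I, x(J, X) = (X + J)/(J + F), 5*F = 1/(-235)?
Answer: 77045463352/481751 ≈ 1.5993e+5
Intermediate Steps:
F = -1/1175 (F = (⅕)/(-235) = (⅕)*(-1/235) = -1/1175 ≈ -0.00085106)
x(J, X) = (J + X)/(-1/1175 + J) (x(J, X) = (X + J)/(J - 1/1175) = (J + X)/(-1/1175 + J))
v(I) = -213/2 - I/2 (v(I) = (-213 - I)/2 = -213/2 - I/2)
v(-485) + (159791 + x(-410, 3²)) = (-213/2 - ½*(-485)) + (159791 + 1175*(-410 + 3²)/(-1 + 1175*(-410))) = (-213/2 + 485/2) + (159791 + 1175*(-410 + 9)/(-1 - 481750)) = 136 + (159791 + 1175*(-401)/(-481751)) = 136 + (159791 + 1175*(-1/481751)*(-401)) = 136 + (159791 + 471175/481751) = 136 + 76979945216/481751 = 77045463352/481751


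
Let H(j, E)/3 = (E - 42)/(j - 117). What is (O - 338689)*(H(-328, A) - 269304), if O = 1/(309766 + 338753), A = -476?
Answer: 1754808464081404956/19239397 ≈ 9.1209e+10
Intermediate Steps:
H(j, E) = 3*(-42 + E)/(-117 + j) (H(j, E) = 3*((E - 42)/(j - 117)) = 3*((-42 + E)/(-117 + j)) = 3*(-42 + E)/(-117 + j))
O = 1/648519 ≈ 1.5420e-6
(O - 338689)*(H(-328, A) - 269304) = (1/648519 - 338689)*(3*(-42 - 476)/(-117 - 328) - 269304) = -219646251590*(3*(-518)/(-445) - 269304)/648519 = -219646251590*(3*(-1/445)*(-518) - 269304)/648519 = -219646251590*(1554/445 - 269304)/648519 = -219646251590/648519*(-119838726/445) = 1754808464081404956/19239397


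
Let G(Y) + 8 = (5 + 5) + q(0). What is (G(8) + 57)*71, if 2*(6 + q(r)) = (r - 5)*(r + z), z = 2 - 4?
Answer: 4118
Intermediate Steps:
z = -2
q(r) = -6 + (-5 + r)*(-2 + r)/2 (q(r) = -6 + ((r - 5)*(r - 2))/2 = -6 + ((-5 + r)*(-2 + r))/2 = -6 + (-5 + r)*(-2 + r)/2)
G(Y) = 1 (G(Y) = -8 + ((5 + 5) + (-1 + (1/2)*0**2 - 7/2*0)) = -8 + (10 + (-1 + (1/2)*0 + 0)) = -8 + (10 + (-1 + 0 + 0)) = -8 + (10 - 1) = -8 + 9 = 1)
(G(8) + 57)*71 = (1 + 57)*71 = 58*71 = 4118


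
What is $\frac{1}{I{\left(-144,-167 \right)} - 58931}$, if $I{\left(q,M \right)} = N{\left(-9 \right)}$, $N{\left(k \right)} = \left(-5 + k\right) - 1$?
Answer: $- \frac{1}{58946} \approx -1.6965 \cdot 10^{-5}$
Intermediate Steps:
$N{\left(k \right)} = -6 + k$
$I{\left(q,M \right)} = -15$ ($I{\left(q,M \right)} = -6 - 9 = -15$)
$\frac{1}{I{\left(-144,-167 \right)} - 58931} = \frac{1}{-15 - 58931} = \frac{1}{-58946} = - \frac{1}{58946}$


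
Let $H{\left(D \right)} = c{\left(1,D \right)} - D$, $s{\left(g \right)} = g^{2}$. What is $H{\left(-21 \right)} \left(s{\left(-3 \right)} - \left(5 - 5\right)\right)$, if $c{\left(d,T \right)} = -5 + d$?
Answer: $153$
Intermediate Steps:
$H{\left(D \right)} = -4 - D$ ($H{\left(D \right)} = \left(-5 + 1\right) - D = -4 - D$)
$H{\left(-21 \right)} \left(s{\left(-3 \right)} - \left(5 - 5\right)\right) = \left(-4 - -21\right) \left(\left(-3\right)^{2} - \left(5 - 5\right)\right) = \left(-4 + 21\right) \left(9 - \left(5 - 5\right)\right) = 17 \left(9 - 0\right) = 17 \left(9 + 0\right) = 17 \cdot 9 = 153$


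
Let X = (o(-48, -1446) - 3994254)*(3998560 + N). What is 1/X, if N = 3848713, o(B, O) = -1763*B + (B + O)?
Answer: -1/30691657764852 ≈ -3.2582e-14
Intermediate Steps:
o(B, O) = O - 1762*B
X = -30691657764852 (X = ((-1446 - 1762*(-48)) - 3994254)*(3998560 + 3848713) = ((-1446 + 84576) - 3994254)*7847273 = (83130 - 3994254)*7847273 = -3911124*7847273 = -30691657764852)
1/X = 1/(-30691657764852) = -1/30691657764852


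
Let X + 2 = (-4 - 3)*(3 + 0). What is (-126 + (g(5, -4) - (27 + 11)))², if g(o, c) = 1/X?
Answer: 14235529/529 ≈ 26910.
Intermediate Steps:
X = -23 (X = -2 + (-4 - 3)*(3 + 0) = -2 - 7*3 = -2 - 21 = -23)
g(o, c) = -1/23 (g(o, c) = 1/(-23) = -1/23)
(-126 + (g(5, -4) - (27 + 11)))² = (-126 + (-1/23 - (27 + 11)))² = (-126 + (-1/23 - 1*38))² = (-126 + (-1/23 - 38))² = (-126 - 875/23)² = (-3773/23)² = 14235529/529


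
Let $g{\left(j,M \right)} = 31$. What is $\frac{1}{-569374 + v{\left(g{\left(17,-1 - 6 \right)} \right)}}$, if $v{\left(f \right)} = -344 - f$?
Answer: $- \frac{1}{569749} \approx -1.7552 \cdot 10^{-6}$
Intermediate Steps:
$\frac{1}{-569374 + v{\left(g{\left(17,-1 - 6 \right)} \right)}} = \frac{1}{-569374 - 375} = \frac{1}{-569749} = - \frac{1}{569749}$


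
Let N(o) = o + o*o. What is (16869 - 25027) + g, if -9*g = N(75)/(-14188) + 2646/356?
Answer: -15453531161/1894098 ≈ -8158.8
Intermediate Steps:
N(o) = o + o²
g = -1479677/1894098 (g = -((75*(1 + 75))/(-14188) + 2646/356)/9 = -((75*76)*(-1/14188) + 2646*(1/356))/9 = -(5700*(-1/14188) + 1323/178)/9 = -(-1425/3547 + 1323/178)/9 = -⅑*4439031/631366 = -1479677/1894098 ≈ -0.78120)
(16869 - 25027) + g = (16869 - 25027) - 1479677/1894098 = -8158 - 1479677/1894098 = -15453531161/1894098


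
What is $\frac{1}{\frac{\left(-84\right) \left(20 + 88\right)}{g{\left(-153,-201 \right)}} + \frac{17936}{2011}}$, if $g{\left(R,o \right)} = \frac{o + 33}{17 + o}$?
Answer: $- \frac{2011}{19963360} \approx -0.00010073$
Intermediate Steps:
$g{\left(R,o \right)} = \frac{33 + o}{17 + o}$
$\frac{1}{\frac{\left(-84\right) \left(20 + 88\right)}{g{\left(-153,-201 \right)}} + \frac{17936}{2011}} = \frac{1}{\frac{\left(-84\right) \left(20 + 88\right)}{\frac{1}{17 - 201} \left(33 - 201\right)} + \frac{17936}{2011}} = \frac{1}{\frac{\left(-84\right) 108}{\frac{1}{-184} \left(-168\right)} + 17936 \cdot \frac{1}{2011}} = \frac{1}{- \frac{9072}{\left(- \frac{1}{184}\right) \left(-168\right)} + \frac{17936}{2011}} = \frac{1}{- \frac{9072}{\frac{21}{23}} + \frac{17936}{2011}} = \frac{1}{\left(-9072\right) \frac{23}{21} + \frac{17936}{2011}} = \frac{1}{-9936 + \frac{17936}{2011}} = \frac{1}{- \frac{19963360}{2011}} = - \frac{2011}{19963360}$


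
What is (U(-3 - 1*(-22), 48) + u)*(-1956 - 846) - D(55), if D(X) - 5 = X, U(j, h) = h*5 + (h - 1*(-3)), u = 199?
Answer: -1373040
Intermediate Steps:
U(j, h) = 3 + 6*h (U(j, h) = 5*h + (h + 3) = 5*h + (3 + h) = 3 + 6*h)
D(X) = 5 + X
(U(-3 - 1*(-22), 48) + u)*(-1956 - 846) - D(55) = ((3 + 6*48) + 199)*(-1956 - 846) - (5 + 55) = ((3 + 288) + 199)*(-2802) - 1*60 = (291 + 199)*(-2802) - 60 = 490*(-2802) - 60 = -1372980 - 60 = -1373040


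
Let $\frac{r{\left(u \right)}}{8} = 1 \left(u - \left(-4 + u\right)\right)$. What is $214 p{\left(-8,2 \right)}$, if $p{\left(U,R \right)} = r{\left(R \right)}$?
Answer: $6848$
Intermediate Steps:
$r{\left(u \right)} = 32$ ($r{\left(u \right)} = 8 \cdot 1 \left(u - \left(-4 + u\right)\right) = 8 \cdot 1 \cdot 4 = 8 \cdot 4 = 32$)
$p{\left(U,R \right)} = 32$
$214 p{\left(-8,2 \right)} = 214 \cdot 32 = 6848$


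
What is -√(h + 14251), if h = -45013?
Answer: -3*I*√3418 ≈ -175.39*I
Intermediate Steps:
-√(h + 14251) = -√(-45013 + 14251) = -√(-30762) = -3*I*√3418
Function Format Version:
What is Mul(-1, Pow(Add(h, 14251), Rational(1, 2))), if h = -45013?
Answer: Mul(-3, I, Pow(3418, Rational(1, 2))) ≈ Mul(-175.39, I)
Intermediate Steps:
Mul(-1, Pow(Add(h, 14251), Rational(1, 2))) = Mul(-1, Pow(Add(-45013, 14251), Rational(1, 2))) = Mul(-1, Pow(-30762, Rational(1, 2))) = Mul(-1, Mul(3, I, Pow(3418, Rational(1, 2)))) = Mul(-3, I, Pow(3418, Rational(1, 2)))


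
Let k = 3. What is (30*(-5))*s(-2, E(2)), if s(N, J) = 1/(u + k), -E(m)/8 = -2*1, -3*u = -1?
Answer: -45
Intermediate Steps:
u = 1/3 (u = -1/3*(-1) = 1/3 ≈ 0.33333)
E(m) = 16 (E(m) = -(-16) = -8*(-2) = 16)
s(N, J) = 3/10 (s(N, J) = 1/(1/3 + 3) = 1/(10/3) = 3/10)
(30*(-5))*s(-2, E(2)) = (30*(-5))*(3/10) = -150*3/10 = -45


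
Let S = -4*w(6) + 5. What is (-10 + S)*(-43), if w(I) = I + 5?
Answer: 2107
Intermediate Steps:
w(I) = 5 + I
S = -39 (S = -4*(5 + 6) + 5 = -4*11 + 5 = -44 + 5 = -39)
(-10 + S)*(-43) = (-10 - 39)*(-43) = -49*(-43) = 2107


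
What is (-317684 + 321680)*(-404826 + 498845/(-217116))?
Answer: -263684101983/163 ≈ -1.6177e+9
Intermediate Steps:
(-317684 + 321680)*(-404826 + 498845/(-217116)) = 3996*(-404826 + 498845*(-1/217116)) = 3996*(-404826 - 498845/217116) = 3996*(-87894700661/217116) = -263684101983/163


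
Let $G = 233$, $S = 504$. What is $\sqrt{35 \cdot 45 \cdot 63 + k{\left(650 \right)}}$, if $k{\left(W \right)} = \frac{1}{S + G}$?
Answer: $\frac{\sqrt{53895944762}}{737} \approx 315.0$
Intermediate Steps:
$k{\left(W \right)} = \frac{1}{737}$ ($k{\left(W \right)} = \frac{1}{504 + 233} = \frac{1}{737}$)
$\sqrt{35 \cdot 45 \cdot 63 + k{\left(650 \right)}} = \sqrt{35 \cdot 45 \cdot 63 + \frac{1}{737}} = \sqrt{1575 \cdot 63 + \frac{1}{737}} = \sqrt{99225 + \frac{1}{737}} = \sqrt{\frac{73128826}{737}} = \frac{\sqrt{53895944762}}{737}$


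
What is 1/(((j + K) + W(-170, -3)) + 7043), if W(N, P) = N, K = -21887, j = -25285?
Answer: -1/40299 ≈ -2.4815e-5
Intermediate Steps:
1/(((j + K) + W(-170, -3)) + 7043) = 1/(((-25285 - 21887) - 170) + 7043) = 1/((-47172 - 170) + 7043) = 1/(-47342 + 7043) = 1/(-40299) = -1/40299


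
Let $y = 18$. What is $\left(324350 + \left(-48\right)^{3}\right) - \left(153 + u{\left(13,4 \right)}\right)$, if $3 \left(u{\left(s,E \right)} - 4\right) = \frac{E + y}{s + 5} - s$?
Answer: $\frac{5767333}{27} \approx 2.1361 \cdot 10^{5}$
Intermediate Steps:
$u{\left(s,E \right)} = 4 - \frac{s}{3} + \frac{18 + E}{3 \left(5 + s\right)}$ ($u{\left(s,E \right)} = 4 + \frac{\frac{E + 18}{s + 5} - s}{3} = 4 + \frac{\frac{18 + E}{5 + s} - s}{3} = 4 + \frac{- s + \frac{18 + E}{5 + s}}{3} = 4 - \left(\frac{s}{3} - \frac{18 + E}{3 \left(5 + s\right)}\right) = 4 - \frac{s}{3} + \frac{18 + E}{3 \left(5 + s\right)}$)
$\left(324350 + \left(-48\right)^{3}\right) - \left(153 + u{\left(13,4 \right)}\right) = \left(324350 + \left(-48\right)^{3}\right) - \left(153 + \frac{78 + 4 - 13^{2} + 7 \cdot 13}{3 \left(5 + 13\right)}\right) = \left(324350 - 110592\right) - \left(153 + \frac{78 + 4 - 169 + 91}{3 \cdot 18}\right) = 213758 - \left(153 + \frac{1}{3} \cdot \frac{1}{18} \left(78 + 4 - 169 + 91\right)\right) = 213758 - \left(153 + \frac{1}{3} \cdot \frac{1}{18} \cdot 4\right) = 213758 - \left(153 + \frac{2}{27}\right) = 213758 - \frac{4133}{27} = \frac{5767333}{27}$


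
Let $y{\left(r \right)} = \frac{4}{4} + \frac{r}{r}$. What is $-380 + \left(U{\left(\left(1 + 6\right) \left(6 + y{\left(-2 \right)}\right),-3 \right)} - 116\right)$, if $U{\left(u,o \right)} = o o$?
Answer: $-487$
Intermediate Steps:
$y{\left(r \right)} = 2$ ($y{\left(r \right)} = 4 \cdot \frac{1}{4} + 1 = 1 + 1 = 2$)
$U{\left(u,o \right)} = o^{2}$
$-380 + \left(U{\left(\left(1 + 6\right) \left(6 + y{\left(-2 \right)}\right),-3 \right)} - 116\right) = -380 + \left(\left(-3\right)^{2} - 116\right) = -380 + \left(9 - 116\right) = -380 - 107 = -487$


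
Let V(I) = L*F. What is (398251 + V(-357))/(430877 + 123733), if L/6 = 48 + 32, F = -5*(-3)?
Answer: 405451/554610 ≈ 0.73106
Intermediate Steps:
F = 15
L = 480 (L = 6*(48 + 32) = 6*80 = 480)
V(I) = 7200 (V(I) = 480*15 = 7200)
(398251 + V(-357))/(430877 + 123733) = (398251 + 7200)/(430877 + 123733) = 405451/554610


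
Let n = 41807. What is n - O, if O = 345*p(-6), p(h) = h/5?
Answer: 42221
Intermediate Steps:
p(h) = h/5 (p(h) = h*(⅕) = h/5)
O = -414 (O = 345*((⅕)*(-6)) = 345*(-6/5) = -414)
n - O = 41807 - 1*(-414) = 41807 + 414 = 42221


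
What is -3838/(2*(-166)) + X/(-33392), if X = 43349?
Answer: 28441657/2771536 ≈ 10.262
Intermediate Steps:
-3838/(2*(-166)) + X/(-33392) = -3838/(2*(-166)) + 43349/(-33392) = -3838/(-332) + 43349*(-1/33392) = -3838*(-1/332) - 43349/33392 = 1919/166 - 43349/33392 = 28441657/2771536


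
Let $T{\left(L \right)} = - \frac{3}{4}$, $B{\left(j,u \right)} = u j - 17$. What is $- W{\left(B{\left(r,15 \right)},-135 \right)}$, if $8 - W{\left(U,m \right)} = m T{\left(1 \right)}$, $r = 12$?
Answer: $\frac{373}{4} \approx 93.25$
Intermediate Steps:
$B{\left(j,u \right)} = -17 + j u$ ($B{\left(j,u \right)} = j u - 17 = -17 + j u$)
$T{\left(L \right)} = - \frac{3}{4}$ ($T{\left(L \right)} = \left(-3\right) \frac{1}{4} = - \frac{3}{4}$)
$W{\left(U,m \right)} = 8 + \frac{3 m}{4}$ ($W{\left(U,m \right)} = 8 - m \left(- \frac{3}{4}\right) = 8 - - \frac{3 m}{4} = 8 + \frac{3 m}{4}$)
$- W{\left(B{\left(r,15 \right)},-135 \right)} = - (8 + \frac{3}{4} \left(-135\right)) = - (8 - \frac{405}{4}) = \left(-1\right) \left(- \frac{373}{4}\right) = \frac{373}{4}$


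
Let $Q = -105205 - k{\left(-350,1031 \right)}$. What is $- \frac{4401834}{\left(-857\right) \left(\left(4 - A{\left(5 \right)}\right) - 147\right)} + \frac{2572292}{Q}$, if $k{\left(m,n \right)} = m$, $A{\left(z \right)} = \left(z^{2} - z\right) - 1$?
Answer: $- \frac{136445981933}{2426239845} \approx -56.238$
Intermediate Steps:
$A{\left(z \right)} = -1 + z^{2} - z$
$Q = -104855$ ($Q = -105205 - -350 = -105205 + 350 = -104855$)
$- \frac{4401834}{\left(-857\right) \left(\left(4 - A{\left(5 \right)}\right) - 147\right)} + \frac{2572292}{Q} = - \frac{4401834}{\left(-857\right) \left(\left(4 - \left(-1 + 5^{2} - 5\right)\right) - 147\right)} + \frac{2572292}{-104855} = - \frac{4401834}{\left(-857\right) \left(\left(4 - \left(-1 + 25 - 5\right)\right) - 147\right)} + 2572292 \left(- \frac{1}{104855}\right) = - \frac{4401834}{\left(-857\right) \left(\left(4 - 19\right) - 147\right)} - \frac{2572292}{104855} = - \frac{4401834}{\left(-857\right) \left(-15 - 147\right)} - \frac{2572292}{104855} = - \frac{4401834}{\left(-857\right) \left(-162\right)} - \frac{2572292}{104855} = - \frac{4401834}{138834} - \frac{2572292}{104855} = \left(-4401834\right) \frac{1}{138834} - \frac{2572292}{104855} = - \frac{733639}{23139} - \frac{2572292}{104855} = - \frac{136445981933}{2426239845}$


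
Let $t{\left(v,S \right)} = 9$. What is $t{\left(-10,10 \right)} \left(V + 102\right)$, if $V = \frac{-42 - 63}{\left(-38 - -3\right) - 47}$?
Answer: $\frac{76221}{82} \approx 929.52$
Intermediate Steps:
$V = \frac{105}{82}$ ($V = - \frac{105}{\left(-38 + 3\right) - 47} = - \frac{105}{-35 - 47} = - \frac{105}{-82} = \left(-105\right) \left(- \frac{1}{82}\right) = \frac{105}{82} \approx 1.2805$)
$t{\left(-10,10 \right)} \left(V + 102\right) = 9 \left(\frac{105}{82} + 102\right) = 9 \cdot \frac{8469}{82} = \frac{76221}{82}$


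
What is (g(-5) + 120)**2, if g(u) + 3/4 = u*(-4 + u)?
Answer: 431649/16 ≈ 26978.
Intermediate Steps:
g(u) = -3/4 + u*(-4 + u)
(g(-5) + 120)**2 = ((-3/4 + (-5)**2 - 4*(-5)) + 120)**2 = ((-3/4 + 25 + 20) + 120)**2 = (177/4 + 120)**2 = (657/4)**2 = 431649/16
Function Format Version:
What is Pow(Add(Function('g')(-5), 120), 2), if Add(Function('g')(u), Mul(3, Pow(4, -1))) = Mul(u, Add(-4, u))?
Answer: Rational(431649, 16) ≈ 26978.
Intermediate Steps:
Function('g')(u) = Add(Rational(-3, 4), Mul(u, Add(-4, u)))
Pow(Add(Function('g')(-5), 120), 2) = Pow(Add(Add(Rational(-3, 4), Pow(-5, 2), Mul(-4, -5)), 120), 2) = Pow(Add(Add(Rational(-3, 4), 25, 20), 120), 2) = Pow(Add(Rational(177, 4), 120), 2) = Pow(Rational(657, 4), 2) = Rational(431649, 16)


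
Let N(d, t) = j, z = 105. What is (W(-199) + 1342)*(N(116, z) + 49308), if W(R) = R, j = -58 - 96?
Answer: 56183022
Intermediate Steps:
j = -154
N(d, t) = -154
(W(-199) + 1342)*(N(116, z) + 49308) = (-199 + 1342)*(-154 + 49308) = 1143*49154 = 56183022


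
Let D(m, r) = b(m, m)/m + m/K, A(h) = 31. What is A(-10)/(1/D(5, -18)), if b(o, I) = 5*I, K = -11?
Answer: 1550/11 ≈ 140.91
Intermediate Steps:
D(m, r) = 5 - m/11 (D(m, r) = (5*m)/m + m/(-11) = 5 + m*(-1/11) = 5 - m/11)
A(-10)/(1/D(5, -18)) = 31/(1/(5 - 1/11*5)) = 31/(1/(5 - 5/11)) = 31/(1/(50/11)) = 31/(11/50) = 31*(50/11) = 1550/11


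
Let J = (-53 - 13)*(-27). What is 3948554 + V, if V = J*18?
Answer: 3980630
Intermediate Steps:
J = 1782 (J = -66*(-27) = 1782)
V = 32076 (V = 1782*18 = 32076)
3948554 + V = 3948554 + 32076 = 3980630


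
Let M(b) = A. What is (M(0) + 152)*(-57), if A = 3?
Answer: -8835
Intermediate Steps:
M(b) = 3
(M(0) + 152)*(-57) = (3 + 152)*(-57) = 155*(-57) = -8835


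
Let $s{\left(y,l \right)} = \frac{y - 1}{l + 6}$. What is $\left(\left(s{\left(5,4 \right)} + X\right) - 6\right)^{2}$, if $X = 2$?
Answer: $\frac{324}{25} \approx 12.96$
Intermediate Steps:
$s{\left(y,l \right)} = \frac{-1 + y}{6 + l}$
$\left(\left(s{\left(5,4 \right)} + X\right) - 6\right)^{2} = \left(\left(\frac{-1 + 5}{6 + 4} + 2\right) - 6\right)^{2} = \left(\left(\frac{1}{10} \cdot 4 + 2\right) - 6\right)^{2} = \left(\left(\frac{2}{5} + 2\right) - 6\right)^{2} = \left(\frac{12}{5} - 6\right)^{2} = \left(- \frac{18}{5}\right)^{2} = \frac{324}{25}$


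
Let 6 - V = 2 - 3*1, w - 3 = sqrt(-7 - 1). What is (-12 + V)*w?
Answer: -15 - 10*I*sqrt(2) ≈ -15.0 - 14.142*I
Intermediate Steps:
w = 3 + 2*I*sqrt(2) (w = 3 + sqrt(-7 - 1) = 3 + sqrt(-8) = 3 + 2*I*sqrt(2) ≈ 3.0 + 2.8284*I)
V = 7 (V = 6 - (2 - 3*1) = 6 - (2 - 3) = 6 - 1*(-1) = 6 + 1 = 7)
(-12 + V)*w = (-12 + 7)*(3 + 2*I*sqrt(2)) = -5*(3 + 2*I*sqrt(2)) = -15 - 10*I*sqrt(2)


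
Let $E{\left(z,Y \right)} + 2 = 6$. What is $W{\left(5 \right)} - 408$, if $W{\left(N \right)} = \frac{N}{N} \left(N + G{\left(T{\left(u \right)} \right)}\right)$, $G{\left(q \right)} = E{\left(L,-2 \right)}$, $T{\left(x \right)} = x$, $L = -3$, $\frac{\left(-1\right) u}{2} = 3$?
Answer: $-399$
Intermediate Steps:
$u = -6$ ($u = \left(-2\right) 3 = -6$)
$E{\left(z,Y \right)} = 4$ ($E{\left(z,Y \right)} = -2 + 6 = 4$)
$G{\left(q \right)} = 4$
$W{\left(N \right)} = 4 + N$ ($W{\left(N \right)} = \frac{N}{N} \left(N + 4\right) = 1 \left(4 + N\right) = 4 + N$)
$W{\left(5 \right)} - 408 = \left(4 + 5\right) - 408 = 9 - 408 = -399$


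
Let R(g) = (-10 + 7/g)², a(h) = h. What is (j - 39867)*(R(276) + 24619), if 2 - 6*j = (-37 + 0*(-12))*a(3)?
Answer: -450194055846817/457056 ≈ -9.8499e+8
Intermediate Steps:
j = 113/6 (j = ⅓ - (-37 + 0*(-12))*3/6 = ⅓ - (-37 + 0)*3/6 = ⅓ - (-37)*3/6 = ⅓ - ⅙*(-111) = ⅓ + 37/2 = 113/6 ≈ 18.833)
(j - 39867)*(R(276) + 24619) = (113/6 - 39867)*((-7 + 10*276)²/276² + 24619) = -239089*((-7 + 2760)²/76176 + 24619)/6 = -239089*((1/76176)*2753² + 24619)/6 = -239089*((1/76176)*7579009 + 24619)/6 = -239089*(7579009/76176 + 24619)/6 = -239089/6*1882955953/76176 = -450194055846817/457056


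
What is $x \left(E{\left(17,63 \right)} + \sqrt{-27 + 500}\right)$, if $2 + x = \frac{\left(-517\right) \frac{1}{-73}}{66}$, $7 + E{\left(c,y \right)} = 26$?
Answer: $- \frac{15751}{438} - \frac{829 \sqrt{473}}{438} \approx -77.125$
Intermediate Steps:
$E{\left(c,y \right)} = 19$ ($E{\left(c,y \right)} = -7 + 26 = 19$)
$x = - \frac{829}{438}$ ($x = -2 + \frac{\left(-517\right) \frac{1}{-73}}{66} = -2 + \left(-517\right) \left(- \frac{1}{73}\right) \frac{1}{66} = -2 + \frac{517}{73} \cdot \frac{1}{66} = -2 + \frac{47}{438} = - \frac{829}{438} \approx -1.8927$)
$x \left(E{\left(17,63 \right)} + \sqrt{-27 + 500}\right) = - \frac{829 \left(19 + \sqrt{-27 + 500}\right)}{438} = - \frac{829 \left(19 + \sqrt{473}\right)}{438} = - \frac{15751}{438} - \frac{829 \sqrt{473}}{438}$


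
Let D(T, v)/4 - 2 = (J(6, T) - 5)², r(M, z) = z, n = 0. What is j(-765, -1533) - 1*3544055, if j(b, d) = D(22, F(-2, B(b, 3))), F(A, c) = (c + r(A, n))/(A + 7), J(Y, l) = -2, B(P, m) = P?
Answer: -3543851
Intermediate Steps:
F(A, c) = c/(7 + A) (F(A, c) = (c + 0)/(A + 7) = c/(7 + A))
D(T, v) = 204 (D(T, v) = 8 + 4*(-2 - 5)² = 8 + 4*(-7)² = 8 + 4*49 = 8 + 196 = 204)
j(b, d) = 204
j(-765, -1533) - 1*3544055 = 204 - 1*3544055 = 204 - 3544055 = -3543851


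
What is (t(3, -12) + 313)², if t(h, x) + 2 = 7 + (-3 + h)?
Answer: 101124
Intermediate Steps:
t(h, x) = 2 + h (t(h, x) = -2 + (7 + (-3 + h)) = -2 + (4 + h) = 2 + h)
(t(3, -12) + 313)² = ((2 + 3) + 313)² = (5 + 313)² = 318² = 101124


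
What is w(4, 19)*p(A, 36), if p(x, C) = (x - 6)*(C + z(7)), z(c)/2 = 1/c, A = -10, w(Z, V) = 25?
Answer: -101600/7 ≈ -14514.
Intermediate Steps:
z(c) = 2/c
p(x, C) = (-6 + x)*(2/7 + C) (p(x, C) = (x - 6)*(C + 2/7) = (-6 + x)*(C + 2*(⅐)) = (-6 + x)*(C + 2/7) = (-6 + x)*(2/7 + C))
w(4, 19)*p(A, 36) = 25*(-12/7 - 6*36 + (2/7)*(-10) + 36*(-10)) = 25*(-12/7 - 216 - 20/7 - 360) = 25*(-4064/7) = -101600/7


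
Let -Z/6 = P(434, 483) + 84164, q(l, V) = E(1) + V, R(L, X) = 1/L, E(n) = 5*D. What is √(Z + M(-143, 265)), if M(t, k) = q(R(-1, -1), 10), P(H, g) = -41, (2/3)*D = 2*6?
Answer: I*√504638 ≈ 710.38*I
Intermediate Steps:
D = 18 (D = 3*(2*6)/2 = (3/2)*12 = 18)
E(n) = 90 (E(n) = 5*18 = 90)
q(l, V) = 90 + V
M(t, k) = 100 (M(t, k) = 90 + 10 = 100)
Z = -504738 (Z = -6*(-41 + 84164) = -6*84123 = -504738)
√(Z + M(-143, 265)) = √(-504738 + 100) = √(-504638) = I*√504638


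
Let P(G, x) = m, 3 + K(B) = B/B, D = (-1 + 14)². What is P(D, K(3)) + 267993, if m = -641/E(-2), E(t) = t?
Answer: 536627/2 ≈ 2.6831e+5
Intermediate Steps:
D = 169 (D = 13² = 169)
m = 641/2 (m = -641/(-2) = -641*(-½) = 641/2 ≈ 320.50)
K(B) = -2 (K(B) = -3 + B/B = -3 + 1 = -2)
P(G, x) = 641/2
P(D, K(3)) + 267993 = 641/2 + 267993 = 536627/2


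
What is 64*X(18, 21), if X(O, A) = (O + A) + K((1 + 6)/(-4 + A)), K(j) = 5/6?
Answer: 7648/3 ≈ 2549.3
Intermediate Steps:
K(j) = ⅚ (K(j) = 5*(⅙) = ⅚)
X(O, A) = ⅚ + A + O (X(O, A) = (O + A) + ⅚ = (A + O) + ⅚ = ⅚ + A + O)
64*X(18, 21) = 64*(⅚ + 21 + 18) = 64*(239/6) = 7648/3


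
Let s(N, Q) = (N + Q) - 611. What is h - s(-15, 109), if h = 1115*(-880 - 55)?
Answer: -1042008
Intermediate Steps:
h = -1042525 (h = 1115*(-935) = -1042525)
s(N, Q) = -611 + N + Q
h - s(-15, 109) = -1042525 - (-611 - 15 + 109) = -1042525 - 1*(-517) = -1042525 + 517 = -1042008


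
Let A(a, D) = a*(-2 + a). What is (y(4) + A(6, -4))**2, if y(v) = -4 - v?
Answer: 256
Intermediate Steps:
(y(4) + A(6, -4))**2 = ((-4 - 1*4) + 6*(-2 + 6))**2 = ((-4 - 4) + 6*4)**2 = (-8 + 24)**2 = 16**2 = 256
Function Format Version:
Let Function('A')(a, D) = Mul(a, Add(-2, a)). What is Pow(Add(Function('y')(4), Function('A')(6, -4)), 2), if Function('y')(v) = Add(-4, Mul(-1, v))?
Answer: 256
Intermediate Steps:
Pow(Add(Function('y')(4), Function('A')(6, -4)), 2) = Pow(Add(Add(-4, Mul(-1, 4)), Mul(6, Add(-2, 6))), 2) = Pow(Add(Add(-4, -4), Mul(6, 4)), 2) = Pow(Add(-8, 24), 2) = Pow(16, 2) = 256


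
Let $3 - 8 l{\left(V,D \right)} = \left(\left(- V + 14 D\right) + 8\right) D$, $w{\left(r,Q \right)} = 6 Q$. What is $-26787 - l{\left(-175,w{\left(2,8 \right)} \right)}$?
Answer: $- \frac{173259}{8} \approx -21657.0$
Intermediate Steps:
$l{\left(V,D \right)} = \frac{3}{8} - \frac{D \left(8 - V + 14 D\right)}{8}$ ($l{\left(V,D \right)} = \frac{3}{8} - \frac{\left(\left(- V + 14 D\right) + 8\right) D}{8} = \frac{3}{8} - \frac{\left(8 - V + 14 D\right) D}{8} = \frac{3}{8} - \frac{D \left(8 - V + 14 D\right)}{8}$)
$-26787 - l{\left(-175,w{\left(2,8 \right)} \right)} = -26787 - \left(\frac{3}{8} - 6 \cdot 8 - \frac{7 \left(6 \cdot 8\right)^{2}}{4} + \frac{1}{8} \cdot 6 \cdot 8 \left(-175\right)\right) = -26787 - \left(\frac{3}{8} - 48 - \frac{7 \cdot 48^{2}}{4} + \frac{1}{8} \cdot 48 \left(-175\right)\right) = -26787 - \left(\frac{3}{8} - 48 - 4032 - 1050\right) = -26787 - - \frac{41037}{8} = -26787 + \frac{41037}{8} = - \frac{173259}{8}$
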